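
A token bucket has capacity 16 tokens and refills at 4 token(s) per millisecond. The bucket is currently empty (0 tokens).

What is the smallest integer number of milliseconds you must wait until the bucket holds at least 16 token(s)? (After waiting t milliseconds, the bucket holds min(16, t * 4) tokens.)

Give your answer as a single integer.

Need t * 4 >= 16, so t >= 16/4.
Smallest integer t = ceil(16/4) = 4.

Answer: 4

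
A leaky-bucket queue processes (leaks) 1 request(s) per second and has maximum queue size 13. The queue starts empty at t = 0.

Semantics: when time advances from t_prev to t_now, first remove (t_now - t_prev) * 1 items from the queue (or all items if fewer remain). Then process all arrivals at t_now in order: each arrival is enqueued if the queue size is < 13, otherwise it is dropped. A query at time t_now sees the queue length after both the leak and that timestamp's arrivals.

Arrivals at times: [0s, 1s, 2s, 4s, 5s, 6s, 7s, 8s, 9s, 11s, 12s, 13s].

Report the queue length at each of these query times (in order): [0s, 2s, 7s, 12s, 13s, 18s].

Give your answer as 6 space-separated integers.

Answer: 1 1 1 1 1 0

Derivation:
Queue lengths at query times:
  query t=0s: backlog = 1
  query t=2s: backlog = 1
  query t=7s: backlog = 1
  query t=12s: backlog = 1
  query t=13s: backlog = 1
  query t=18s: backlog = 0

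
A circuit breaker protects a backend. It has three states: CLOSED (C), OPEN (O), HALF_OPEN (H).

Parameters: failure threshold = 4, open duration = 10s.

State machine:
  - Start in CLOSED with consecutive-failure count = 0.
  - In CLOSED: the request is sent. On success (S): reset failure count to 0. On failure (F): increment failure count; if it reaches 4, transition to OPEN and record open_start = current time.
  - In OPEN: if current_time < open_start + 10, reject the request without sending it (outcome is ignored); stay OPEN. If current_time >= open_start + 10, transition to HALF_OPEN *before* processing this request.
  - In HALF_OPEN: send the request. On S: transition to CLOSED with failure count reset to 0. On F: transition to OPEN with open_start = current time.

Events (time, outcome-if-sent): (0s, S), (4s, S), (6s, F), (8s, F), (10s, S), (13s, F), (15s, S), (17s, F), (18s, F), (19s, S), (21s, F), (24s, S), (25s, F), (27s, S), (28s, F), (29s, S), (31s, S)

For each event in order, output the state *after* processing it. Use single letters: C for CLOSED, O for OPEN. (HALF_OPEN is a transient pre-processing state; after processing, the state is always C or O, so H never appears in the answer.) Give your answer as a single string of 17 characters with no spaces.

State after each event:
  event#1 t=0s outcome=S: state=CLOSED
  event#2 t=4s outcome=S: state=CLOSED
  event#3 t=6s outcome=F: state=CLOSED
  event#4 t=8s outcome=F: state=CLOSED
  event#5 t=10s outcome=S: state=CLOSED
  event#6 t=13s outcome=F: state=CLOSED
  event#7 t=15s outcome=S: state=CLOSED
  event#8 t=17s outcome=F: state=CLOSED
  event#9 t=18s outcome=F: state=CLOSED
  event#10 t=19s outcome=S: state=CLOSED
  event#11 t=21s outcome=F: state=CLOSED
  event#12 t=24s outcome=S: state=CLOSED
  event#13 t=25s outcome=F: state=CLOSED
  event#14 t=27s outcome=S: state=CLOSED
  event#15 t=28s outcome=F: state=CLOSED
  event#16 t=29s outcome=S: state=CLOSED
  event#17 t=31s outcome=S: state=CLOSED

Answer: CCCCCCCCCCCCCCCCC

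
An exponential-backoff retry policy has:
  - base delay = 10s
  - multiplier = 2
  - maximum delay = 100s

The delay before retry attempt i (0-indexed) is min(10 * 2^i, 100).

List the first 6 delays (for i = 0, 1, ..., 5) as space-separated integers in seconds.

Computing each delay:
  i=0: min(10*2^0, 100) = 10
  i=1: min(10*2^1, 100) = 20
  i=2: min(10*2^2, 100) = 40
  i=3: min(10*2^3, 100) = 80
  i=4: min(10*2^4, 100) = 100
  i=5: min(10*2^5, 100) = 100

Answer: 10 20 40 80 100 100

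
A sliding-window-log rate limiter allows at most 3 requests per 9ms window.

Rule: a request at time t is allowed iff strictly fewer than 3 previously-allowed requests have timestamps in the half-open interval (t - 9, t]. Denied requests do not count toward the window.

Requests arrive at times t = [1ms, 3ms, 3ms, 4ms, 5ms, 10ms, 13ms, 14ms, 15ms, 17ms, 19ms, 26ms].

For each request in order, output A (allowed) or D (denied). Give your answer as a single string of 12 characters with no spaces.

Answer: AAADDAAADDAA

Derivation:
Tracking allowed requests in the window:
  req#1 t=1ms: ALLOW
  req#2 t=3ms: ALLOW
  req#3 t=3ms: ALLOW
  req#4 t=4ms: DENY
  req#5 t=5ms: DENY
  req#6 t=10ms: ALLOW
  req#7 t=13ms: ALLOW
  req#8 t=14ms: ALLOW
  req#9 t=15ms: DENY
  req#10 t=17ms: DENY
  req#11 t=19ms: ALLOW
  req#12 t=26ms: ALLOW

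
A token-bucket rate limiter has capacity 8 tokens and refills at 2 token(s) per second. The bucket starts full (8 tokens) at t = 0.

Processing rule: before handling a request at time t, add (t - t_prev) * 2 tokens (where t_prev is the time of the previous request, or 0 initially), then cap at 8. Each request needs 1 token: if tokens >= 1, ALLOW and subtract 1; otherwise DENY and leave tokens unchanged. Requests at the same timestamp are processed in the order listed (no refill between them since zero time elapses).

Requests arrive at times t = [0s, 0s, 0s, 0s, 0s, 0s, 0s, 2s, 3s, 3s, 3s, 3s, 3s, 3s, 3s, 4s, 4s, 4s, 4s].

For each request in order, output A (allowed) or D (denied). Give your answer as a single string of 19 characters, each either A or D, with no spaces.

Answer: AAAAAAAAAAAAAADAADD

Derivation:
Simulating step by step:
  req#1 t=0s: ALLOW
  req#2 t=0s: ALLOW
  req#3 t=0s: ALLOW
  req#4 t=0s: ALLOW
  req#5 t=0s: ALLOW
  req#6 t=0s: ALLOW
  req#7 t=0s: ALLOW
  req#8 t=2s: ALLOW
  req#9 t=3s: ALLOW
  req#10 t=3s: ALLOW
  req#11 t=3s: ALLOW
  req#12 t=3s: ALLOW
  req#13 t=3s: ALLOW
  req#14 t=3s: ALLOW
  req#15 t=3s: DENY
  req#16 t=4s: ALLOW
  req#17 t=4s: ALLOW
  req#18 t=4s: DENY
  req#19 t=4s: DENY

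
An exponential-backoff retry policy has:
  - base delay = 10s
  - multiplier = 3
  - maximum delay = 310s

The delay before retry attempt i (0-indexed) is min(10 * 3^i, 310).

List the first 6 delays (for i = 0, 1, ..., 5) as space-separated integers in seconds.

Answer: 10 30 90 270 310 310

Derivation:
Computing each delay:
  i=0: min(10*3^0, 310) = 10
  i=1: min(10*3^1, 310) = 30
  i=2: min(10*3^2, 310) = 90
  i=3: min(10*3^3, 310) = 270
  i=4: min(10*3^4, 310) = 310
  i=5: min(10*3^5, 310) = 310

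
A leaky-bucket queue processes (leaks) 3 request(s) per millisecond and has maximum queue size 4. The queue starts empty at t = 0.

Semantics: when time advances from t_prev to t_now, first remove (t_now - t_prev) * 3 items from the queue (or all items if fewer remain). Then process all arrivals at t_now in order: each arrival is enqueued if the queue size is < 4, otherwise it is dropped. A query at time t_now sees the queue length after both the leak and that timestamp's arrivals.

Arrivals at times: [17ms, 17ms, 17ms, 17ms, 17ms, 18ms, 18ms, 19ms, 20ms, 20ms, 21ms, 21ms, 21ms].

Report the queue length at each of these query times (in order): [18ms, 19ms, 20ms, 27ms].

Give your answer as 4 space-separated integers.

Queue lengths at query times:
  query t=18ms: backlog = 3
  query t=19ms: backlog = 1
  query t=20ms: backlog = 2
  query t=27ms: backlog = 0

Answer: 3 1 2 0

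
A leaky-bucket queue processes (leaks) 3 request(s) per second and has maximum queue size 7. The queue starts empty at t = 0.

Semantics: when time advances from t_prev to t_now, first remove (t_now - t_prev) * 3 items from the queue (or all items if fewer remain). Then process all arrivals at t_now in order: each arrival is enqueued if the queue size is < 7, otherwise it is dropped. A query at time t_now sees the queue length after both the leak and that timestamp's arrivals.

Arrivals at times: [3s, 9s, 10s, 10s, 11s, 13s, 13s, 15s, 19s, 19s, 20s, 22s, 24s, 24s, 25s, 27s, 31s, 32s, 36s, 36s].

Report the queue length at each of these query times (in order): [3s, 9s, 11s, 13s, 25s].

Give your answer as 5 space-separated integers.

Queue lengths at query times:
  query t=3s: backlog = 1
  query t=9s: backlog = 1
  query t=11s: backlog = 1
  query t=13s: backlog = 2
  query t=25s: backlog = 1

Answer: 1 1 1 2 1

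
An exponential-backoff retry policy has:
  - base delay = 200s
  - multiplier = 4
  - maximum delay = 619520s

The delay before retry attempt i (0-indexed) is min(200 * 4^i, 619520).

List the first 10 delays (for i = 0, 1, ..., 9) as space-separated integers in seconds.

Answer: 200 800 3200 12800 51200 204800 619520 619520 619520 619520

Derivation:
Computing each delay:
  i=0: min(200*4^0, 619520) = 200
  i=1: min(200*4^1, 619520) = 800
  i=2: min(200*4^2, 619520) = 3200
  i=3: min(200*4^3, 619520) = 12800
  i=4: min(200*4^4, 619520) = 51200
  i=5: min(200*4^5, 619520) = 204800
  i=6: min(200*4^6, 619520) = 619520
  i=7: min(200*4^7, 619520) = 619520
  i=8: min(200*4^8, 619520) = 619520
  i=9: min(200*4^9, 619520) = 619520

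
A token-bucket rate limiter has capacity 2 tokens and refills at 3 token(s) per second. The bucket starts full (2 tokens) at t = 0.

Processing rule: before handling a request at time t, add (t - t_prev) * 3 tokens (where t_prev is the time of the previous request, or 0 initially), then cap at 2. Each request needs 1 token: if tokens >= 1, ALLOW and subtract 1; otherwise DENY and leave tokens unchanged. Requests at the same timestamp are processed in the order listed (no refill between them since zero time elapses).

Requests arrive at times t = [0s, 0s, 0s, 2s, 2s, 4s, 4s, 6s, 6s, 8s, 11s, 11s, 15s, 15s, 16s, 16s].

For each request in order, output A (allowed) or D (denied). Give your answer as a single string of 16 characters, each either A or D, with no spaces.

Simulating step by step:
  req#1 t=0s: ALLOW
  req#2 t=0s: ALLOW
  req#3 t=0s: DENY
  req#4 t=2s: ALLOW
  req#5 t=2s: ALLOW
  req#6 t=4s: ALLOW
  req#7 t=4s: ALLOW
  req#8 t=6s: ALLOW
  req#9 t=6s: ALLOW
  req#10 t=8s: ALLOW
  req#11 t=11s: ALLOW
  req#12 t=11s: ALLOW
  req#13 t=15s: ALLOW
  req#14 t=15s: ALLOW
  req#15 t=16s: ALLOW
  req#16 t=16s: ALLOW

Answer: AADAAAAAAAAAAAAA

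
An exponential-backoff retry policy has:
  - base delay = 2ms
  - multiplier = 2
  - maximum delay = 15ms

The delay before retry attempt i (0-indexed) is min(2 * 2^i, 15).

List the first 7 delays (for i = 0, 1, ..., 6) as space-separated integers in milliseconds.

Computing each delay:
  i=0: min(2*2^0, 15) = 2
  i=1: min(2*2^1, 15) = 4
  i=2: min(2*2^2, 15) = 8
  i=3: min(2*2^3, 15) = 15
  i=4: min(2*2^4, 15) = 15
  i=5: min(2*2^5, 15) = 15
  i=6: min(2*2^6, 15) = 15

Answer: 2 4 8 15 15 15 15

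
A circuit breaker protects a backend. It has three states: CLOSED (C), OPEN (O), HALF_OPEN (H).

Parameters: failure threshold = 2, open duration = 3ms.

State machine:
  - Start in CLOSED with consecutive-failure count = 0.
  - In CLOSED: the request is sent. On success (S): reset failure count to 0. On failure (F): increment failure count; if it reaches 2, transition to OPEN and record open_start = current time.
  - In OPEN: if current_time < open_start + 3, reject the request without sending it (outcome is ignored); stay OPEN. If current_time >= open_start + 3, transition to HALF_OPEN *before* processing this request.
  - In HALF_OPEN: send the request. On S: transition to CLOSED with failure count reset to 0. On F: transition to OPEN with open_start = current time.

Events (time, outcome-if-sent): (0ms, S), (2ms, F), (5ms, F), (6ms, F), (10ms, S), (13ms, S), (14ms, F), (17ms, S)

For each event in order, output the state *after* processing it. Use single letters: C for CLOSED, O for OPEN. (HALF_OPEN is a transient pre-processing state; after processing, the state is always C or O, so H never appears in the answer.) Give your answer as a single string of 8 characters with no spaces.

Answer: CCOOCCCC

Derivation:
State after each event:
  event#1 t=0ms outcome=S: state=CLOSED
  event#2 t=2ms outcome=F: state=CLOSED
  event#3 t=5ms outcome=F: state=OPEN
  event#4 t=6ms outcome=F: state=OPEN
  event#5 t=10ms outcome=S: state=CLOSED
  event#6 t=13ms outcome=S: state=CLOSED
  event#7 t=14ms outcome=F: state=CLOSED
  event#8 t=17ms outcome=S: state=CLOSED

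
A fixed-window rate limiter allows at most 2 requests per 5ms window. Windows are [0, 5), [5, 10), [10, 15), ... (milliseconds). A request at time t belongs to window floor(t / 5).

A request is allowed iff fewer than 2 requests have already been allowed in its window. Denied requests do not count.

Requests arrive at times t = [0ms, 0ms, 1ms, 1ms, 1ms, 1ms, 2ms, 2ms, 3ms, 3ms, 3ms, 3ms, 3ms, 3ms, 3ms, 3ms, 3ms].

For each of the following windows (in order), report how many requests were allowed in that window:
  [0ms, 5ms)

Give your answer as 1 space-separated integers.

Answer: 2

Derivation:
Processing requests:
  req#1 t=0ms (window 0): ALLOW
  req#2 t=0ms (window 0): ALLOW
  req#3 t=1ms (window 0): DENY
  req#4 t=1ms (window 0): DENY
  req#5 t=1ms (window 0): DENY
  req#6 t=1ms (window 0): DENY
  req#7 t=2ms (window 0): DENY
  req#8 t=2ms (window 0): DENY
  req#9 t=3ms (window 0): DENY
  req#10 t=3ms (window 0): DENY
  req#11 t=3ms (window 0): DENY
  req#12 t=3ms (window 0): DENY
  req#13 t=3ms (window 0): DENY
  req#14 t=3ms (window 0): DENY
  req#15 t=3ms (window 0): DENY
  req#16 t=3ms (window 0): DENY
  req#17 t=3ms (window 0): DENY

Allowed counts by window: 2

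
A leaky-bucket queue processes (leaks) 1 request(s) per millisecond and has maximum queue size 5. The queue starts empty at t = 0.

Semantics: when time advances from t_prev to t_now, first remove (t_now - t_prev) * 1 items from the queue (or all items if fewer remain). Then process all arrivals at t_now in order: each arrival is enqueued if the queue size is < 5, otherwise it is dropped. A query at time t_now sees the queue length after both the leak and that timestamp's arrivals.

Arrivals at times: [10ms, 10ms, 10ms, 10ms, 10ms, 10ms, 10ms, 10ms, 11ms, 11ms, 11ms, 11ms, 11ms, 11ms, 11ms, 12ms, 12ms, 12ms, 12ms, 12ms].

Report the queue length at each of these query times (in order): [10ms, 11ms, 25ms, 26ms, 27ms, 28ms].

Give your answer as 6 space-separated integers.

Queue lengths at query times:
  query t=10ms: backlog = 5
  query t=11ms: backlog = 5
  query t=25ms: backlog = 0
  query t=26ms: backlog = 0
  query t=27ms: backlog = 0
  query t=28ms: backlog = 0

Answer: 5 5 0 0 0 0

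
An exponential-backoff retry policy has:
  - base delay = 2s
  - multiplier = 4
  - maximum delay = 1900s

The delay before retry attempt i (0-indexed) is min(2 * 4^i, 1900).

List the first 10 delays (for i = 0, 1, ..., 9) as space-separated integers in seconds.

Answer: 2 8 32 128 512 1900 1900 1900 1900 1900

Derivation:
Computing each delay:
  i=0: min(2*4^0, 1900) = 2
  i=1: min(2*4^1, 1900) = 8
  i=2: min(2*4^2, 1900) = 32
  i=3: min(2*4^3, 1900) = 128
  i=4: min(2*4^4, 1900) = 512
  i=5: min(2*4^5, 1900) = 1900
  i=6: min(2*4^6, 1900) = 1900
  i=7: min(2*4^7, 1900) = 1900
  i=8: min(2*4^8, 1900) = 1900
  i=9: min(2*4^9, 1900) = 1900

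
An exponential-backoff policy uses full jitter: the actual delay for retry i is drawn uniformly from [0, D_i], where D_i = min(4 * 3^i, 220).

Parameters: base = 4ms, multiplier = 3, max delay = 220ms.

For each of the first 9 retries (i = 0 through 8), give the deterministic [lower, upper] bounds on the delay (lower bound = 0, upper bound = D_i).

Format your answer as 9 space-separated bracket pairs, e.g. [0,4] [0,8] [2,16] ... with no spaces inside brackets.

Answer: [0,4] [0,12] [0,36] [0,108] [0,220] [0,220] [0,220] [0,220] [0,220]

Derivation:
Computing bounds per retry:
  i=0: D_i=min(4*3^0,220)=4, bounds=[0,4]
  i=1: D_i=min(4*3^1,220)=12, bounds=[0,12]
  i=2: D_i=min(4*3^2,220)=36, bounds=[0,36]
  i=3: D_i=min(4*3^3,220)=108, bounds=[0,108]
  i=4: D_i=min(4*3^4,220)=220, bounds=[0,220]
  i=5: D_i=min(4*3^5,220)=220, bounds=[0,220]
  i=6: D_i=min(4*3^6,220)=220, bounds=[0,220]
  i=7: D_i=min(4*3^7,220)=220, bounds=[0,220]
  i=8: D_i=min(4*3^8,220)=220, bounds=[0,220]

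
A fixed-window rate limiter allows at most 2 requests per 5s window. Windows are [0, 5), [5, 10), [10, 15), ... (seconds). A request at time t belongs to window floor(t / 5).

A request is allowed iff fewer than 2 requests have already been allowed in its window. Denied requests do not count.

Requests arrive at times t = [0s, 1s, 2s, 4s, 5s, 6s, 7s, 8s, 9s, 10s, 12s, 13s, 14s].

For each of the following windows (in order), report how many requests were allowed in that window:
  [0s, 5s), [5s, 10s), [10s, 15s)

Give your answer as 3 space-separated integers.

Processing requests:
  req#1 t=0s (window 0): ALLOW
  req#2 t=1s (window 0): ALLOW
  req#3 t=2s (window 0): DENY
  req#4 t=4s (window 0): DENY
  req#5 t=5s (window 1): ALLOW
  req#6 t=6s (window 1): ALLOW
  req#7 t=7s (window 1): DENY
  req#8 t=8s (window 1): DENY
  req#9 t=9s (window 1): DENY
  req#10 t=10s (window 2): ALLOW
  req#11 t=12s (window 2): ALLOW
  req#12 t=13s (window 2): DENY
  req#13 t=14s (window 2): DENY

Allowed counts by window: 2 2 2

Answer: 2 2 2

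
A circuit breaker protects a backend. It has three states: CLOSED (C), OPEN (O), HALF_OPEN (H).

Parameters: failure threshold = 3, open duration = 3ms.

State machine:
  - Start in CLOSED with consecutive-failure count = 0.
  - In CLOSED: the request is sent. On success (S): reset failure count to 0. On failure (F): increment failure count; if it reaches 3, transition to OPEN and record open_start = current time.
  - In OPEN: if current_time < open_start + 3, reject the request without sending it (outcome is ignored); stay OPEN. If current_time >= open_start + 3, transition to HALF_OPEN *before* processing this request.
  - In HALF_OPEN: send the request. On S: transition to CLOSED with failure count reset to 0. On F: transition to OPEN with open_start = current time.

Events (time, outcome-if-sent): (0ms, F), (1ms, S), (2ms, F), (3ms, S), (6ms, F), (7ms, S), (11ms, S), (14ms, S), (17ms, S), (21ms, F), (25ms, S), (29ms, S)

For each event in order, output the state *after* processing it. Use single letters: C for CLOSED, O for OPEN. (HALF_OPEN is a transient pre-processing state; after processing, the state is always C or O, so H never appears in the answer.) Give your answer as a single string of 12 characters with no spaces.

State after each event:
  event#1 t=0ms outcome=F: state=CLOSED
  event#2 t=1ms outcome=S: state=CLOSED
  event#3 t=2ms outcome=F: state=CLOSED
  event#4 t=3ms outcome=S: state=CLOSED
  event#5 t=6ms outcome=F: state=CLOSED
  event#6 t=7ms outcome=S: state=CLOSED
  event#7 t=11ms outcome=S: state=CLOSED
  event#8 t=14ms outcome=S: state=CLOSED
  event#9 t=17ms outcome=S: state=CLOSED
  event#10 t=21ms outcome=F: state=CLOSED
  event#11 t=25ms outcome=S: state=CLOSED
  event#12 t=29ms outcome=S: state=CLOSED

Answer: CCCCCCCCCCCC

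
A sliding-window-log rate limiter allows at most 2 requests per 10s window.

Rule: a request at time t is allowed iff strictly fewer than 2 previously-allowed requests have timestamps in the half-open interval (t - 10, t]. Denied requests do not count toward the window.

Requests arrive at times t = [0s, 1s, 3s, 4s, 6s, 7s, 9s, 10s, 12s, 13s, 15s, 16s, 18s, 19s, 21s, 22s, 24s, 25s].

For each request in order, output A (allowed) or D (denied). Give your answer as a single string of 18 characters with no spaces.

Answer: AADDDDDAADDDDDAADD

Derivation:
Tracking allowed requests in the window:
  req#1 t=0s: ALLOW
  req#2 t=1s: ALLOW
  req#3 t=3s: DENY
  req#4 t=4s: DENY
  req#5 t=6s: DENY
  req#6 t=7s: DENY
  req#7 t=9s: DENY
  req#8 t=10s: ALLOW
  req#9 t=12s: ALLOW
  req#10 t=13s: DENY
  req#11 t=15s: DENY
  req#12 t=16s: DENY
  req#13 t=18s: DENY
  req#14 t=19s: DENY
  req#15 t=21s: ALLOW
  req#16 t=22s: ALLOW
  req#17 t=24s: DENY
  req#18 t=25s: DENY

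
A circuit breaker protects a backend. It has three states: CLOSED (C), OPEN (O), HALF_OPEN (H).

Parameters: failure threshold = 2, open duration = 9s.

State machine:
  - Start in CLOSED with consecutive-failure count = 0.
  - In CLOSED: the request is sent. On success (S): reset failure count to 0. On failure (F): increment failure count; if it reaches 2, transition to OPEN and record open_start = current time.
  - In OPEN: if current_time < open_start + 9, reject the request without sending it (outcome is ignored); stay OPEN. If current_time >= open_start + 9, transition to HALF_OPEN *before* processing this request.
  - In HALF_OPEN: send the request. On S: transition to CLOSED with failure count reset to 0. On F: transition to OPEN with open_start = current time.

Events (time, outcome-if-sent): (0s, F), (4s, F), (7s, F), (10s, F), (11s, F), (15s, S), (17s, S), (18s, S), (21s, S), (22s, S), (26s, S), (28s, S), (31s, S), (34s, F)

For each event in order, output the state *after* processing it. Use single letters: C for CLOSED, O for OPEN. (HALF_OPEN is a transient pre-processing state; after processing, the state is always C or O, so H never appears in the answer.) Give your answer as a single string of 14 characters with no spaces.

Answer: COOOOCCCCCCCCC

Derivation:
State after each event:
  event#1 t=0s outcome=F: state=CLOSED
  event#2 t=4s outcome=F: state=OPEN
  event#3 t=7s outcome=F: state=OPEN
  event#4 t=10s outcome=F: state=OPEN
  event#5 t=11s outcome=F: state=OPEN
  event#6 t=15s outcome=S: state=CLOSED
  event#7 t=17s outcome=S: state=CLOSED
  event#8 t=18s outcome=S: state=CLOSED
  event#9 t=21s outcome=S: state=CLOSED
  event#10 t=22s outcome=S: state=CLOSED
  event#11 t=26s outcome=S: state=CLOSED
  event#12 t=28s outcome=S: state=CLOSED
  event#13 t=31s outcome=S: state=CLOSED
  event#14 t=34s outcome=F: state=CLOSED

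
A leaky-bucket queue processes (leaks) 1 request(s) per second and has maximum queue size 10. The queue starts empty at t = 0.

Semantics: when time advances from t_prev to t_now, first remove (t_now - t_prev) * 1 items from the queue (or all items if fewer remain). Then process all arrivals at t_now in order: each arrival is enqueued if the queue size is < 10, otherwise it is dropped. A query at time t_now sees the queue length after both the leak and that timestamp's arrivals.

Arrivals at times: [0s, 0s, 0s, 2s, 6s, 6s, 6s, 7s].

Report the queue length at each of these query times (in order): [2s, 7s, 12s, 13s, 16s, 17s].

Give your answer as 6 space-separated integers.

Answer: 2 3 0 0 0 0

Derivation:
Queue lengths at query times:
  query t=2s: backlog = 2
  query t=7s: backlog = 3
  query t=12s: backlog = 0
  query t=13s: backlog = 0
  query t=16s: backlog = 0
  query t=17s: backlog = 0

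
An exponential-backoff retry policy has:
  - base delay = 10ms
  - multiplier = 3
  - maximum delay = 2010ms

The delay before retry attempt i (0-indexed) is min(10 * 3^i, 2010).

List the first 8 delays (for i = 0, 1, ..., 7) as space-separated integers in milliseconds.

Answer: 10 30 90 270 810 2010 2010 2010

Derivation:
Computing each delay:
  i=0: min(10*3^0, 2010) = 10
  i=1: min(10*3^1, 2010) = 30
  i=2: min(10*3^2, 2010) = 90
  i=3: min(10*3^3, 2010) = 270
  i=4: min(10*3^4, 2010) = 810
  i=5: min(10*3^5, 2010) = 2010
  i=6: min(10*3^6, 2010) = 2010
  i=7: min(10*3^7, 2010) = 2010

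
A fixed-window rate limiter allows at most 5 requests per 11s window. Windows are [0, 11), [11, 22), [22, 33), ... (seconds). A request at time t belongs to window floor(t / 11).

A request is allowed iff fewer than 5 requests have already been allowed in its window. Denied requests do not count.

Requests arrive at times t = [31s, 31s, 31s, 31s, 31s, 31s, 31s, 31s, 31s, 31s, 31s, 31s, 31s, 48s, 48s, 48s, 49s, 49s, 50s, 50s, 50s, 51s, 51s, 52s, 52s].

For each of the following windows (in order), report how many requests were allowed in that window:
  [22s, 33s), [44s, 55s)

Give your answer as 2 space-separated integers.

Answer: 5 5

Derivation:
Processing requests:
  req#1 t=31s (window 2): ALLOW
  req#2 t=31s (window 2): ALLOW
  req#3 t=31s (window 2): ALLOW
  req#4 t=31s (window 2): ALLOW
  req#5 t=31s (window 2): ALLOW
  req#6 t=31s (window 2): DENY
  req#7 t=31s (window 2): DENY
  req#8 t=31s (window 2): DENY
  req#9 t=31s (window 2): DENY
  req#10 t=31s (window 2): DENY
  req#11 t=31s (window 2): DENY
  req#12 t=31s (window 2): DENY
  req#13 t=31s (window 2): DENY
  req#14 t=48s (window 4): ALLOW
  req#15 t=48s (window 4): ALLOW
  req#16 t=48s (window 4): ALLOW
  req#17 t=49s (window 4): ALLOW
  req#18 t=49s (window 4): ALLOW
  req#19 t=50s (window 4): DENY
  req#20 t=50s (window 4): DENY
  req#21 t=50s (window 4): DENY
  req#22 t=51s (window 4): DENY
  req#23 t=51s (window 4): DENY
  req#24 t=52s (window 4): DENY
  req#25 t=52s (window 4): DENY

Allowed counts by window: 5 5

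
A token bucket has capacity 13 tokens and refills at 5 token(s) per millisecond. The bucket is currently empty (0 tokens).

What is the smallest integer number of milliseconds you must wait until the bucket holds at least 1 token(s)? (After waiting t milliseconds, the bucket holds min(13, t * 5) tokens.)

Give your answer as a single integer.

Answer: 1

Derivation:
Need t * 5 >= 1, so t >= 1/5.
Smallest integer t = ceil(1/5) = 1.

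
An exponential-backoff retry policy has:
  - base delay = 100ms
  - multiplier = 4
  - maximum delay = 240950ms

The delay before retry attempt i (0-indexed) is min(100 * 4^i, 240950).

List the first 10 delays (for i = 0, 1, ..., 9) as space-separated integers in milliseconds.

Computing each delay:
  i=0: min(100*4^0, 240950) = 100
  i=1: min(100*4^1, 240950) = 400
  i=2: min(100*4^2, 240950) = 1600
  i=3: min(100*4^3, 240950) = 6400
  i=4: min(100*4^4, 240950) = 25600
  i=5: min(100*4^5, 240950) = 102400
  i=6: min(100*4^6, 240950) = 240950
  i=7: min(100*4^7, 240950) = 240950
  i=8: min(100*4^8, 240950) = 240950
  i=9: min(100*4^9, 240950) = 240950

Answer: 100 400 1600 6400 25600 102400 240950 240950 240950 240950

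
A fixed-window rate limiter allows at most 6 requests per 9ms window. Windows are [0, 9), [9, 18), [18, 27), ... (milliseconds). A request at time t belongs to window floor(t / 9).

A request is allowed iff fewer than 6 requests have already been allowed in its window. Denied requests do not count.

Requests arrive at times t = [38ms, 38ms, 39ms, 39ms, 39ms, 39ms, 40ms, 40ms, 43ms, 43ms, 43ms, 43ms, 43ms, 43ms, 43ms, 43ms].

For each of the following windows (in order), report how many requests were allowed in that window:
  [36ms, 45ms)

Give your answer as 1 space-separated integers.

Processing requests:
  req#1 t=38ms (window 4): ALLOW
  req#2 t=38ms (window 4): ALLOW
  req#3 t=39ms (window 4): ALLOW
  req#4 t=39ms (window 4): ALLOW
  req#5 t=39ms (window 4): ALLOW
  req#6 t=39ms (window 4): ALLOW
  req#7 t=40ms (window 4): DENY
  req#8 t=40ms (window 4): DENY
  req#9 t=43ms (window 4): DENY
  req#10 t=43ms (window 4): DENY
  req#11 t=43ms (window 4): DENY
  req#12 t=43ms (window 4): DENY
  req#13 t=43ms (window 4): DENY
  req#14 t=43ms (window 4): DENY
  req#15 t=43ms (window 4): DENY
  req#16 t=43ms (window 4): DENY

Allowed counts by window: 6

Answer: 6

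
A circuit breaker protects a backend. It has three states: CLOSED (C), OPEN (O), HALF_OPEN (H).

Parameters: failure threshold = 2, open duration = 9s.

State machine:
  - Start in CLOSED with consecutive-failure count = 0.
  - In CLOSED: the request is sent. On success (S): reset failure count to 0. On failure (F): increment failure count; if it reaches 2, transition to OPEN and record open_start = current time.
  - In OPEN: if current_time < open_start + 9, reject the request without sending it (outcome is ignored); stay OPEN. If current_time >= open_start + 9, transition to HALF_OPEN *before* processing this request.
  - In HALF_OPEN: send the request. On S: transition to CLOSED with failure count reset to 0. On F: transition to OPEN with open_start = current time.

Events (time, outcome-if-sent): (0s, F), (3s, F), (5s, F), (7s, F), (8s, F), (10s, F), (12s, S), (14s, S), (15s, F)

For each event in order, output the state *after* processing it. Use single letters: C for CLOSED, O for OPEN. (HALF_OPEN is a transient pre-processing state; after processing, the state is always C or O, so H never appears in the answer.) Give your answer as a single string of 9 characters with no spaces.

Answer: COOOOOCCC

Derivation:
State after each event:
  event#1 t=0s outcome=F: state=CLOSED
  event#2 t=3s outcome=F: state=OPEN
  event#3 t=5s outcome=F: state=OPEN
  event#4 t=7s outcome=F: state=OPEN
  event#5 t=8s outcome=F: state=OPEN
  event#6 t=10s outcome=F: state=OPEN
  event#7 t=12s outcome=S: state=CLOSED
  event#8 t=14s outcome=S: state=CLOSED
  event#9 t=15s outcome=F: state=CLOSED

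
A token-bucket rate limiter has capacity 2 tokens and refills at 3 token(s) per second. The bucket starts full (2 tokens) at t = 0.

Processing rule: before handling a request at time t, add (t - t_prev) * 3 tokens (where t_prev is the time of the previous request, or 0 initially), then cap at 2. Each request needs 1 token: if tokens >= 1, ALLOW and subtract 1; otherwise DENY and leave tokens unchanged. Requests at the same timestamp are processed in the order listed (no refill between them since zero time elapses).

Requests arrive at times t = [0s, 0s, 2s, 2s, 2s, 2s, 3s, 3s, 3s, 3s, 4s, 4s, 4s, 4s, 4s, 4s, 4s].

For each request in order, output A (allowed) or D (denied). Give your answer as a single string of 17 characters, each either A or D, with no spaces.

Simulating step by step:
  req#1 t=0s: ALLOW
  req#2 t=0s: ALLOW
  req#3 t=2s: ALLOW
  req#4 t=2s: ALLOW
  req#5 t=2s: DENY
  req#6 t=2s: DENY
  req#7 t=3s: ALLOW
  req#8 t=3s: ALLOW
  req#9 t=3s: DENY
  req#10 t=3s: DENY
  req#11 t=4s: ALLOW
  req#12 t=4s: ALLOW
  req#13 t=4s: DENY
  req#14 t=4s: DENY
  req#15 t=4s: DENY
  req#16 t=4s: DENY
  req#17 t=4s: DENY

Answer: AAAADDAADDAADDDDD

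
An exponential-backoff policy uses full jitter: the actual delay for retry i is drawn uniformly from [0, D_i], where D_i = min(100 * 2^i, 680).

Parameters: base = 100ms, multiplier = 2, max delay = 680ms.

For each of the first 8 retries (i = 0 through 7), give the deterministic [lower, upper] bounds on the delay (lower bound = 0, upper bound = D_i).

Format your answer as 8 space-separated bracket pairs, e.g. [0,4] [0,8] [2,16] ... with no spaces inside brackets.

Computing bounds per retry:
  i=0: D_i=min(100*2^0,680)=100, bounds=[0,100]
  i=1: D_i=min(100*2^1,680)=200, bounds=[0,200]
  i=2: D_i=min(100*2^2,680)=400, bounds=[0,400]
  i=3: D_i=min(100*2^3,680)=680, bounds=[0,680]
  i=4: D_i=min(100*2^4,680)=680, bounds=[0,680]
  i=5: D_i=min(100*2^5,680)=680, bounds=[0,680]
  i=6: D_i=min(100*2^6,680)=680, bounds=[0,680]
  i=7: D_i=min(100*2^7,680)=680, bounds=[0,680]

Answer: [0,100] [0,200] [0,400] [0,680] [0,680] [0,680] [0,680] [0,680]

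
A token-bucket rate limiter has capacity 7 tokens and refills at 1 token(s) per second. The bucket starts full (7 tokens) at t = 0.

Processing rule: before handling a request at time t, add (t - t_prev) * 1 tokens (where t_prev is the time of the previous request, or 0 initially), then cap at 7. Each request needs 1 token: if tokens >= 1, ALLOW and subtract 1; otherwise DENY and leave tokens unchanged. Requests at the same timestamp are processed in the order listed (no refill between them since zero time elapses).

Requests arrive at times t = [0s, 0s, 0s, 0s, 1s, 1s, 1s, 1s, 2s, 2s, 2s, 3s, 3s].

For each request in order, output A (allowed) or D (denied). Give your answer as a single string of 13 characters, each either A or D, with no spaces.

Simulating step by step:
  req#1 t=0s: ALLOW
  req#2 t=0s: ALLOW
  req#3 t=0s: ALLOW
  req#4 t=0s: ALLOW
  req#5 t=1s: ALLOW
  req#6 t=1s: ALLOW
  req#7 t=1s: ALLOW
  req#8 t=1s: ALLOW
  req#9 t=2s: ALLOW
  req#10 t=2s: DENY
  req#11 t=2s: DENY
  req#12 t=3s: ALLOW
  req#13 t=3s: DENY

Answer: AAAAAAAAADDAD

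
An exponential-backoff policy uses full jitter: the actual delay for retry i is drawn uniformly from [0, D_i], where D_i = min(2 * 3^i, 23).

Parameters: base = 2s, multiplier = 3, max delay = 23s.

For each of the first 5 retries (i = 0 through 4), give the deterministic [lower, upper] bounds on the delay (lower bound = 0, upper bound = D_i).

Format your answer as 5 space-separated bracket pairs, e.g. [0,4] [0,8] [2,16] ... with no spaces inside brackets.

Computing bounds per retry:
  i=0: D_i=min(2*3^0,23)=2, bounds=[0,2]
  i=1: D_i=min(2*3^1,23)=6, bounds=[0,6]
  i=2: D_i=min(2*3^2,23)=18, bounds=[0,18]
  i=3: D_i=min(2*3^3,23)=23, bounds=[0,23]
  i=4: D_i=min(2*3^4,23)=23, bounds=[0,23]

Answer: [0,2] [0,6] [0,18] [0,23] [0,23]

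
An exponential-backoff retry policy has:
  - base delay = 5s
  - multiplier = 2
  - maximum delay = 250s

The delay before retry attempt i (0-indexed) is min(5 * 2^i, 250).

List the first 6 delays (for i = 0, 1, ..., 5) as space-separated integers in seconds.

Computing each delay:
  i=0: min(5*2^0, 250) = 5
  i=1: min(5*2^1, 250) = 10
  i=2: min(5*2^2, 250) = 20
  i=3: min(5*2^3, 250) = 40
  i=4: min(5*2^4, 250) = 80
  i=5: min(5*2^5, 250) = 160

Answer: 5 10 20 40 80 160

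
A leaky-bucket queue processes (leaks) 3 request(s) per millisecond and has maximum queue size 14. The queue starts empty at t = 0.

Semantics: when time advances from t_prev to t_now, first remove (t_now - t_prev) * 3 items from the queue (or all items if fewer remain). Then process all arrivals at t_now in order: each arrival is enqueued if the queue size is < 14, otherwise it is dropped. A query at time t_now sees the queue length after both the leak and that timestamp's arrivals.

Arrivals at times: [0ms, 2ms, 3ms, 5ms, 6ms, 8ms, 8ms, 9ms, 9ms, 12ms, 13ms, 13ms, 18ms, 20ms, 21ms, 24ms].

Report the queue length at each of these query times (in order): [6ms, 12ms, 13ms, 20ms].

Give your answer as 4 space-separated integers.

Answer: 1 1 2 1

Derivation:
Queue lengths at query times:
  query t=6ms: backlog = 1
  query t=12ms: backlog = 1
  query t=13ms: backlog = 2
  query t=20ms: backlog = 1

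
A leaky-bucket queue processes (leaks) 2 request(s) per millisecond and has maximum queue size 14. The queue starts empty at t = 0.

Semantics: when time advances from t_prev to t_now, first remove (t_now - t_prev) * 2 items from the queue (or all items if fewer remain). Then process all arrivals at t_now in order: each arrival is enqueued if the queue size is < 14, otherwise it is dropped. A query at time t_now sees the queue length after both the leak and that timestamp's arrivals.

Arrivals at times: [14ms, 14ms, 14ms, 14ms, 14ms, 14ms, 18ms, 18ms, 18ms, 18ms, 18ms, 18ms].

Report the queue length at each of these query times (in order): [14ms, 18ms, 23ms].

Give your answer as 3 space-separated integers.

Queue lengths at query times:
  query t=14ms: backlog = 6
  query t=18ms: backlog = 6
  query t=23ms: backlog = 0

Answer: 6 6 0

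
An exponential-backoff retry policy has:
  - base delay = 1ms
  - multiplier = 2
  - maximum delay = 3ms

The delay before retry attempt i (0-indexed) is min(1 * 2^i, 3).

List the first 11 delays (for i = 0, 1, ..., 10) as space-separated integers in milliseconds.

Answer: 1 2 3 3 3 3 3 3 3 3 3

Derivation:
Computing each delay:
  i=0: min(1*2^0, 3) = 1
  i=1: min(1*2^1, 3) = 2
  i=2: min(1*2^2, 3) = 3
  i=3: min(1*2^3, 3) = 3
  i=4: min(1*2^4, 3) = 3
  i=5: min(1*2^5, 3) = 3
  i=6: min(1*2^6, 3) = 3
  i=7: min(1*2^7, 3) = 3
  i=8: min(1*2^8, 3) = 3
  i=9: min(1*2^9, 3) = 3
  i=10: min(1*2^10, 3) = 3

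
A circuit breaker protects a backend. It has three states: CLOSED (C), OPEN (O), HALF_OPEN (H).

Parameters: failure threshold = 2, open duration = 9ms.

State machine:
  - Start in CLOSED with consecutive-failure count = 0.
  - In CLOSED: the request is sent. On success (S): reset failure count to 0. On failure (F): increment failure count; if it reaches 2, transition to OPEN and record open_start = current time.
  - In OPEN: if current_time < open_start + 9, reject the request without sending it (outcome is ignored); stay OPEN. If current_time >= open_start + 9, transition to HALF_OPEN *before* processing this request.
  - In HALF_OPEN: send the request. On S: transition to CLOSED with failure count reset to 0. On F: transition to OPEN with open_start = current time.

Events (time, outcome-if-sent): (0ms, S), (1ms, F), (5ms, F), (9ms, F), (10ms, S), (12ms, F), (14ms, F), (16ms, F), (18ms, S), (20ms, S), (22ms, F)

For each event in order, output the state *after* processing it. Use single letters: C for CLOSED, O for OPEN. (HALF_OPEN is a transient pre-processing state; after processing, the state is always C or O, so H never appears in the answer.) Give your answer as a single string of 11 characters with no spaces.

State after each event:
  event#1 t=0ms outcome=S: state=CLOSED
  event#2 t=1ms outcome=F: state=CLOSED
  event#3 t=5ms outcome=F: state=OPEN
  event#4 t=9ms outcome=F: state=OPEN
  event#5 t=10ms outcome=S: state=OPEN
  event#6 t=12ms outcome=F: state=OPEN
  event#7 t=14ms outcome=F: state=OPEN
  event#8 t=16ms outcome=F: state=OPEN
  event#9 t=18ms outcome=S: state=OPEN
  event#10 t=20ms outcome=S: state=OPEN
  event#11 t=22ms outcome=F: state=OPEN

Answer: CCOOOOOOOOO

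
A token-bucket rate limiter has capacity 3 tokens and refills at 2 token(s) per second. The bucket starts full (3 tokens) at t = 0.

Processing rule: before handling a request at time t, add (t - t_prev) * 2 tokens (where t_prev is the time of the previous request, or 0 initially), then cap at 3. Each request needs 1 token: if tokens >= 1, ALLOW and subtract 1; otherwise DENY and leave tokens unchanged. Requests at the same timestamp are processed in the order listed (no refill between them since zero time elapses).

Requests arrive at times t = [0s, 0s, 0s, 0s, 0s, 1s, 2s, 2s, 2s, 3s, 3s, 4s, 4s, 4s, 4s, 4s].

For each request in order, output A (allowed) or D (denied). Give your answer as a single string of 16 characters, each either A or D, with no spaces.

Answer: AAADDAAAAAAAADDD

Derivation:
Simulating step by step:
  req#1 t=0s: ALLOW
  req#2 t=0s: ALLOW
  req#3 t=0s: ALLOW
  req#4 t=0s: DENY
  req#5 t=0s: DENY
  req#6 t=1s: ALLOW
  req#7 t=2s: ALLOW
  req#8 t=2s: ALLOW
  req#9 t=2s: ALLOW
  req#10 t=3s: ALLOW
  req#11 t=3s: ALLOW
  req#12 t=4s: ALLOW
  req#13 t=4s: ALLOW
  req#14 t=4s: DENY
  req#15 t=4s: DENY
  req#16 t=4s: DENY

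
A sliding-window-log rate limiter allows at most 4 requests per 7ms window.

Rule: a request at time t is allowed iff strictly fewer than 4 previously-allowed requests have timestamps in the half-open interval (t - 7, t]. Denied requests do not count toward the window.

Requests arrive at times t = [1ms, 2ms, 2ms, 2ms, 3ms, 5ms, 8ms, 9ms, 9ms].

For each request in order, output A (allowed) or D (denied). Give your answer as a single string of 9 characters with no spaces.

Answer: AAAADDAAA

Derivation:
Tracking allowed requests in the window:
  req#1 t=1ms: ALLOW
  req#2 t=2ms: ALLOW
  req#3 t=2ms: ALLOW
  req#4 t=2ms: ALLOW
  req#5 t=3ms: DENY
  req#6 t=5ms: DENY
  req#7 t=8ms: ALLOW
  req#8 t=9ms: ALLOW
  req#9 t=9ms: ALLOW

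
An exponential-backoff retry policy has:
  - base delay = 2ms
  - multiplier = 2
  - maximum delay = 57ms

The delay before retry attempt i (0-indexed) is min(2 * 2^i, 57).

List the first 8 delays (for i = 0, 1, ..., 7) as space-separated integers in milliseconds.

Computing each delay:
  i=0: min(2*2^0, 57) = 2
  i=1: min(2*2^1, 57) = 4
  i=2: min(2*2^2, 57) = 8
  i=3: min(2*2^3, 57) = 16
  i=4: min(2*2^4, 57) = 32
  i=5: min(2*2^5, 57) = 57
  i=6: min(2*2^6, 57) = 57
  i=7: min(2*2^7, 57) = 57

Answer: 2 4 8 16 32 57 57 57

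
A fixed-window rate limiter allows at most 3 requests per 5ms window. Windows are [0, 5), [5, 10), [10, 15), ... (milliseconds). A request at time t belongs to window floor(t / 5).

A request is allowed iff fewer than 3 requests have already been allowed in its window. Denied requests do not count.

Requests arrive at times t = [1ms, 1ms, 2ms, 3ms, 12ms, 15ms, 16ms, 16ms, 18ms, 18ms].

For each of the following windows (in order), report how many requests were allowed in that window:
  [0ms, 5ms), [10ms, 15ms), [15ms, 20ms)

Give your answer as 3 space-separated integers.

Answer: 3 1 3

Derivation:
Processing requests:
  req#1 t=1ms (window 0): ALLOW
  req#2 t=1ms (window 0): ALLOW
  req#3 t=2ms (window 0): ALLOW
  req#4 t=3ms (window 0): DENY
  req#5 t=12ms (window 2): ALLOW
  req#6 t=15ms (window 3): ALLOW
  req#7 t=16ms (window 3): ALLOW
  req#8 t=16ms (window 3): ALLOW
  req#9 t=18ms (window 3): DENY
  req#10 t=18ms (window 3): DENY

Allowed counts by window: 3 1 3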